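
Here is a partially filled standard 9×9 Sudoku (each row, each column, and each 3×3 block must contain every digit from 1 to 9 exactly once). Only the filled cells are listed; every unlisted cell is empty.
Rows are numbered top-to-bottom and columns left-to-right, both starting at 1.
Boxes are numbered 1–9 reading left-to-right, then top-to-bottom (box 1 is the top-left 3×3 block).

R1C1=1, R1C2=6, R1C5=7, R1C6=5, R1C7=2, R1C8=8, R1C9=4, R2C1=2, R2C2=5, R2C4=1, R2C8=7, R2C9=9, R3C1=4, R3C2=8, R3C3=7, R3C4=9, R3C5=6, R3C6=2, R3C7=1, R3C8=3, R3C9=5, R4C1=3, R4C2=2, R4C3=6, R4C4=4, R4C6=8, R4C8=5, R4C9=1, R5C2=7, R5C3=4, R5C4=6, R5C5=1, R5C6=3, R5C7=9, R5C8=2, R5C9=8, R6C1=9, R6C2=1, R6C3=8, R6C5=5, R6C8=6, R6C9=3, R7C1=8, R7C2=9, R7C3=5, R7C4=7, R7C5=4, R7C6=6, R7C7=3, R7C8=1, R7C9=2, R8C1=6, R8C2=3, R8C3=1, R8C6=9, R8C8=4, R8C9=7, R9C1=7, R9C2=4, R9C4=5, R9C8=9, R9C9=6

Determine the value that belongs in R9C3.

Row 9 already contains {4, 5, 6, 7, 9}.
Column 3 already contains {1, 4, 5, 6, 7, 8}.
Its 3×3 block (box 7) already contains {1, 3, 4, 5, 6, 7, 8, 9}.
The only value from 1–9 not eliminated is 2, so R9C3 = 2.

2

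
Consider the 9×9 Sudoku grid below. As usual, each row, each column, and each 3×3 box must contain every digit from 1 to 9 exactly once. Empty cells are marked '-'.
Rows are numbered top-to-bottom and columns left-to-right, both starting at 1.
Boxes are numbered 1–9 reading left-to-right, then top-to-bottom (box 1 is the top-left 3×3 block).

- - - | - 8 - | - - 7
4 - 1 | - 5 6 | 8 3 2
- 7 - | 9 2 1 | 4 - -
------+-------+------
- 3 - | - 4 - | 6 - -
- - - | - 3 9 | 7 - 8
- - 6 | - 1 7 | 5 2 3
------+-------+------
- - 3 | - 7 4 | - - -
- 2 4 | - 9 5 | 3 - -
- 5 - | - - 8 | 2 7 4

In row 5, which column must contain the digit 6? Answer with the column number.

Consider where 6 can go in row 5.
R5C1 is out (box 4 already has a 6).
R5C2 is out (box 4 already has a 6).
R5C3 is out (column 3 already has a 6).
R5C8 is out (box 6 already has a 6).
So the only cell in row 5 that can hold 6 is R5C4.
That is column 4.

4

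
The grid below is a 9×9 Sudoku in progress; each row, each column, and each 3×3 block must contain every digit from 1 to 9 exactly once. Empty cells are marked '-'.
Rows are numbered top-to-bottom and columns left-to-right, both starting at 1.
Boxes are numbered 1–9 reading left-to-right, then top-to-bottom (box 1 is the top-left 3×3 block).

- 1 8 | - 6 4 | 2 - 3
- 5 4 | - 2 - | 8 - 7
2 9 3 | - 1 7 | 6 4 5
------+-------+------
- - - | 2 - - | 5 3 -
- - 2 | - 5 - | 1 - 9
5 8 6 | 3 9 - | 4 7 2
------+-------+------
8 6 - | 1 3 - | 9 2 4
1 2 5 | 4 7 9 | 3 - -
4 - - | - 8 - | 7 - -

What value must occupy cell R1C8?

9

Row 1 already contains {1, 2, 3, 4, 6, 8}.
Column 8 already contains {2, 3, 4, 7}.
Its 3×3 block (box 3) already contains {2, 3, 4, 5, 6, 7, 8}.
The only value from 1–9 not eliminated is 9, so R1C8 = 9.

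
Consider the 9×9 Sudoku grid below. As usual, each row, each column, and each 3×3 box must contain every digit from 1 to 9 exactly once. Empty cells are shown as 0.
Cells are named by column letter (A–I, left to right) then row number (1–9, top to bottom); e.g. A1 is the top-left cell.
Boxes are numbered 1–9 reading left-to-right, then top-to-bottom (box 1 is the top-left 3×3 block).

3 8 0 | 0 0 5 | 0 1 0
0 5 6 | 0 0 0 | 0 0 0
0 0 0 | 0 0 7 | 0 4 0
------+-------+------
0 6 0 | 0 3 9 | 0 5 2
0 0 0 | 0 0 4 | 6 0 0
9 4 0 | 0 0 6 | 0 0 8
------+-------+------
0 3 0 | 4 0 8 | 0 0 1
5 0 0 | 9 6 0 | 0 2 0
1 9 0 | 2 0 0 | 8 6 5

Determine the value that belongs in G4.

Cell G4 itself could take any of {1, 4, 7} by direct elimination.
Consider where 4 can go in box 6.
H5 is out (row 5 already has a 4).
I5 is out (row 5 already has a 4).
G6 is out (row 6 already has a 4).
H6 is out (row 6 already has a 4).
So the only cell in box 6 that can hold 4 is G4.
Therefore G4 = 4.

4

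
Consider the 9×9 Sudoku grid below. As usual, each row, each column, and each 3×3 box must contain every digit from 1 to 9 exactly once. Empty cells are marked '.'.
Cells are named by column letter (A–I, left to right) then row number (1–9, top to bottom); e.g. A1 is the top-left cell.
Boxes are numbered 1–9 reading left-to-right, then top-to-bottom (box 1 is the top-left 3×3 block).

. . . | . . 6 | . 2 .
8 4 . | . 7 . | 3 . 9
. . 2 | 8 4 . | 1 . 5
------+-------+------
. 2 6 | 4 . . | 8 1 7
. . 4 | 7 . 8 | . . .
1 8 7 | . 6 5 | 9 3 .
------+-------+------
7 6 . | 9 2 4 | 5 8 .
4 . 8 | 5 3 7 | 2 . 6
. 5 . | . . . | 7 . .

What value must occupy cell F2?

2

Cell F2 itself could take any of {1, 2} by direct elimination.
Consider where 2 can go in column F.
F3 is out (row 3 already has a 2).
F4 is out (row 4 already has a 2).
F9 is out (box 8 already has a 2).
So the only cell in column F that can hold 2 is F2.
Therefore F2 = 2.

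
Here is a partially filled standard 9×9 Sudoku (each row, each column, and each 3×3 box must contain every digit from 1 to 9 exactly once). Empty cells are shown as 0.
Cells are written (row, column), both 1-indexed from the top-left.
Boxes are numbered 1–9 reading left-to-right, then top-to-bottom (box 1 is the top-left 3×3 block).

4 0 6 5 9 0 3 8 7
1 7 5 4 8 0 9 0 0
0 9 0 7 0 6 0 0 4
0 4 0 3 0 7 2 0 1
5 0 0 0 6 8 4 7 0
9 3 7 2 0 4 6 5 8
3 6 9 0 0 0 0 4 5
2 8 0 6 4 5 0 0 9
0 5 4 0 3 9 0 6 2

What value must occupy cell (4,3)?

8

Row 4 already contains {1, 2, 3, 4, 7}.
Column 3 already contains {4, 5, 6, 7, 9}.
Its 3×3 block (box 4) already contains {3, 4, 5, 7, 9}.
The only value from 1–9 not eliminated is 8, so (4,3) = 8.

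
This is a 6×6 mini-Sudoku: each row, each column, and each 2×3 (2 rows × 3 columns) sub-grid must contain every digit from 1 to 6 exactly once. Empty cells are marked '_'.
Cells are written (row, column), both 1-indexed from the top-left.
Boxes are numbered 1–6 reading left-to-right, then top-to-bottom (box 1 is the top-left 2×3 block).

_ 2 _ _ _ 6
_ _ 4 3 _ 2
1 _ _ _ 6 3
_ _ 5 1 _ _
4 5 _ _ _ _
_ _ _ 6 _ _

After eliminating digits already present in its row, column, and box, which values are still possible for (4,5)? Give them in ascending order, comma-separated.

Row 4 already contains {1, 5}.
Column 5 already contains {6}.
Its 2×3 block (box 4) already contains {1, 3, 6}.
Removing those from 1–6 leaves {2, 4} as the candidates for (4,5).

2,4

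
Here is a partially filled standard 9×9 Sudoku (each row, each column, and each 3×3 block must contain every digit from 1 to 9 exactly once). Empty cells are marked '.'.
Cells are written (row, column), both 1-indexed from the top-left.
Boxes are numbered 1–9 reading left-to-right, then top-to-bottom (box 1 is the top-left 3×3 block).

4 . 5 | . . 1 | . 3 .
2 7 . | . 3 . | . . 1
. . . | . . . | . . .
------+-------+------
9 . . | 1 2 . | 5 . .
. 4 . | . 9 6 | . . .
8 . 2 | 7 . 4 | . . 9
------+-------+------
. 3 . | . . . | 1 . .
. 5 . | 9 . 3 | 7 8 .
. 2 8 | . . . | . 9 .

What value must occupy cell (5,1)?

Cell (5,1) itself could take any of {1, 3, 5, 7} by direct elimination.
Consider where 5 can go in column 1.
(3,1) is out (box 1 already has a 5).
(7,1) is out (box 7 already has a 5).
(8,1) is out (row 8 already has a 5).
(9,1) is out (box 7 already has a 5).
So the only cell in column 1 that can hold 5 is (5,1).
Therefore (5,1) = 5.

5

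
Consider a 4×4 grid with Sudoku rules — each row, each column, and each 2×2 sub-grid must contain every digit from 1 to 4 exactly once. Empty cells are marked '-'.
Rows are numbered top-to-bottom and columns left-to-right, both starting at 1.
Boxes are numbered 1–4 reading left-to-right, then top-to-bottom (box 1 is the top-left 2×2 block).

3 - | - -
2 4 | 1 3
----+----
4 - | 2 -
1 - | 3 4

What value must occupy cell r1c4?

2

Row 1 already contains {3}.
Column 4 already contains {3, 4}.
Its 2×2 block (box 2) already contains {1, 3}.
The only value from 1–4 not eliminated is 2, so r1c4 = 2.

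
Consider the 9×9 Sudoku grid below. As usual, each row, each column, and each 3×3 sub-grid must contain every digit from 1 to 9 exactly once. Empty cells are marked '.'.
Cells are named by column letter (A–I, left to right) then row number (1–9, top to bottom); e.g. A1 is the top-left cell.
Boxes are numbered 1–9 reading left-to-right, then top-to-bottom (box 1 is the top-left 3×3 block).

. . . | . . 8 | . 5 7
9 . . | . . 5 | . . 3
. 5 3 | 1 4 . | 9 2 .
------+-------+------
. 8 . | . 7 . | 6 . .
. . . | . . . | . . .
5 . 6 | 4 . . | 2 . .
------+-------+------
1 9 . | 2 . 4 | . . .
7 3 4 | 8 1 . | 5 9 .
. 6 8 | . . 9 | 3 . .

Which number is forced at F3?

Cell F3 itself could take any of {6, 7} by direct elimination.
Consider where 7 can go in column F.
F4 is out (row 4 already has a 7).
F5 is out (box 5 already has a 7).
F6 is out (box 5 already has a 7).
F8 is out (row 8 already has a 7).
So the only cell in column F that can hold 7 is F3.
Therefore F3 = 7.

7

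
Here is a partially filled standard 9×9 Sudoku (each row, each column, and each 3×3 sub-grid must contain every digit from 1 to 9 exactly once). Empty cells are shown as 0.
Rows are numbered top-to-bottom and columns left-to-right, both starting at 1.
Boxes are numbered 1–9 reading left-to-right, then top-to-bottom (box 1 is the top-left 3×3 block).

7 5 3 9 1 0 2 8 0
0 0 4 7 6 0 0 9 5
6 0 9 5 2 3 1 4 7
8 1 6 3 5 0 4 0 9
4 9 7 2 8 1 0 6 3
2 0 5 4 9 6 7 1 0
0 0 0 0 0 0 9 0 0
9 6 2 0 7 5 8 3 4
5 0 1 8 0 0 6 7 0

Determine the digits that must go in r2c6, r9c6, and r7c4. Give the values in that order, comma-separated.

For r2c6:
  Row 2 already contains {4, 5, 6, 7, 9}.
  Column 6 already contains {1, 3, 5, 6}.
  Its 3×3 block (box 2) already contains {1, 2, 3, 5, 6, 7, 9}.
  The only value from 1–9 not eliminated is 8, so r2c6 = 8.
For r9c6:
  Consider where 9 can go in box 8.
  r7c4 is out (row 7 already has a 9).
  r7c5 is out (row 7 already has a 9).
  r7c6 is out (row 7 already has a 9).
  r8c4 is out (row 8 already has a 9).
  r9c5 is out (column 5 already has a 9).
  So the only cell in box 8 that can hold 9 is r9c6.
  So r9c6 = 9.
For r7c4:
  Consider where 6 can go in box 8.
  r7c5 is out (column 5 already has a 6).
  r7c6 is out (column 6 already has a 6).
  r8c4 is out (row 8 already has a 6).
  r9c5 is out (row 9 already has a 6).
  r9c6 is out (row 9 already has a 6).
  So the only cell in box 8 that can hold 6 is r7c4.
  So r7c4 = 6.

8,9,6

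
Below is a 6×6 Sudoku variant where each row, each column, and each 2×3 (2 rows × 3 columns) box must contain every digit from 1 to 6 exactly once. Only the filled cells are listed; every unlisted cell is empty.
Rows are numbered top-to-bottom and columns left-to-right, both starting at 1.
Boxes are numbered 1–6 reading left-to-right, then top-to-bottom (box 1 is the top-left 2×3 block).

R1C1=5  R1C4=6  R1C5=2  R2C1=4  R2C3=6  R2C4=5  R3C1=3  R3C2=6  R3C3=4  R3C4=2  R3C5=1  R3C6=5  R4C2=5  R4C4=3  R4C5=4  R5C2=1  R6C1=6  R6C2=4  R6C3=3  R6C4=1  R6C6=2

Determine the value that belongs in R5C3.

Cell R5C3 itself could take any of {2, 5} by direct elimination.
Consider where 5 can go in column 3.
R1C3 is out (row 1 already has a 5).
R4C3 is out (row 4 already has a 5).
So the only cell in column 3 that can hold 5 is R5C3.
Therefore R5C3 = 5.

5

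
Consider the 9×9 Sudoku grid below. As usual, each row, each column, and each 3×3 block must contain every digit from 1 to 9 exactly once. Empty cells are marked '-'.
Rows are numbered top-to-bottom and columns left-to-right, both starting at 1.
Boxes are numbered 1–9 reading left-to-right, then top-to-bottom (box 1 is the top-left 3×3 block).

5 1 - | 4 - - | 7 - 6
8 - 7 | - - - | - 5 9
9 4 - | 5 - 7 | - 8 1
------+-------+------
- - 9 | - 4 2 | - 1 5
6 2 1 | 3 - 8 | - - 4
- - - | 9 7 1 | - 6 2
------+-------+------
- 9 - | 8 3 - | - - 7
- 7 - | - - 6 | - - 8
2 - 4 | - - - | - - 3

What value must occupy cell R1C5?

Cell R1C5 itself could take any of {2, 8, 9} by direct elimination.
Consider where 8 can go in column 5.
R2C5 is out (row 2 already has a 8).
R3C5 is out (row 3 already has a 8).
R5C5 is out (row 5 already has a 8).
R8C5 is out (row 8 already has a 8).
R9C5 is out (box 8 already has a 8).
So the only cell in column 5 that can hold 8 is R1C5.
Therefore R1C5 = 8.

8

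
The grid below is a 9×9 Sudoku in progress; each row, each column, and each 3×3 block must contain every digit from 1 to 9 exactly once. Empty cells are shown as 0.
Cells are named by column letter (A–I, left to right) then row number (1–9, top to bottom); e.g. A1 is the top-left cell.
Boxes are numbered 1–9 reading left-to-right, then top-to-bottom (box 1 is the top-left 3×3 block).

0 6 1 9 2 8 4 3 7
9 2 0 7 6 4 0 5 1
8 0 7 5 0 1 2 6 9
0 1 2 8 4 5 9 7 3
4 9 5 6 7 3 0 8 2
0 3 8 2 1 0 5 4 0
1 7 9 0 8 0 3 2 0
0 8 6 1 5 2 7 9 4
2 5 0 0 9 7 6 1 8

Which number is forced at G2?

8

Row 2 already contains {1, 2, 4, 5, 6, 7, 9}.
Column G already contains {2, 3, 4, 5, 6, 7, 9}.
Its 3×3 block (box 3) already contains {1, 2, 3, 4, 5, 6, 7, 9}.
The only value from 1–9 not eliminated is 8, so G2 = 8.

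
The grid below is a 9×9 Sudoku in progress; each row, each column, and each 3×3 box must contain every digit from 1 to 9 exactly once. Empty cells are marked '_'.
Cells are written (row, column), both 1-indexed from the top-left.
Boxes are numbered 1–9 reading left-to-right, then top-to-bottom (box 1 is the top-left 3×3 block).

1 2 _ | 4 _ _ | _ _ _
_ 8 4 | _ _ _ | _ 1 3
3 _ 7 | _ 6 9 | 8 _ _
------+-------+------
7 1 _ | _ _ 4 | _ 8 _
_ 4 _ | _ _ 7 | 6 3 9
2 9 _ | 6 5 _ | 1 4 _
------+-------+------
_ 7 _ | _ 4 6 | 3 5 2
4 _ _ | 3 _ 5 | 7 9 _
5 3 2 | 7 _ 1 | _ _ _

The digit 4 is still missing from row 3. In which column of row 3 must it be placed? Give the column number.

9

Consider where 4 can go in row 3.
(3,2) is out (column 2 already has a 4).
(3,4) is out (column 4 already has a 4).
(3,8) is out (column 8 already has a 4).
So the only cell in row 3 that can hold 4 is (3,9).
That is column 9.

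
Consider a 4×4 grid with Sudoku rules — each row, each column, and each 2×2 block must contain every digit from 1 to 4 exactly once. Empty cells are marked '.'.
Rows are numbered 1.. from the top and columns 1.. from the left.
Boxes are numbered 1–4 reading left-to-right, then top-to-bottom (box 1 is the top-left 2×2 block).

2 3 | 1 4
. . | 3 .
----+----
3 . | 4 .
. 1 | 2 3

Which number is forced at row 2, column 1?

1

Cell row 2, column 1 itself could take any of {1, 4} by direct elimination.
Consider where 1 can go in box 1.
row 2, column 2 is out (column 2 already has a 1).
So the only cell in box 1 that can hold 1 is row 2, column 1.
Therefore row 2, column 1 = 1.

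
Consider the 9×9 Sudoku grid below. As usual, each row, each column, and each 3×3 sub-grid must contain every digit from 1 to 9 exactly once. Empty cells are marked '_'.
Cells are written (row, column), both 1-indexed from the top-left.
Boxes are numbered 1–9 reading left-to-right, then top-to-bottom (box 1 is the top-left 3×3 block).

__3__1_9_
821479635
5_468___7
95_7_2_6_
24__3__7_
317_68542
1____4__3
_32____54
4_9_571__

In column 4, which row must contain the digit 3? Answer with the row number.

Consider where 3 can go in column 4.
(1,4) is out (row 1 already has a 3).
(5,4) is out (row 5 already has a 3).
(6,4) is out (row 6 already has a 3).
(7,4) is out (row 7 already has a 3).
(8,4) is out (row 8 already has a 3).
So the only cell in column 4 that can hold 3 is (9,4).
That is row 9.

9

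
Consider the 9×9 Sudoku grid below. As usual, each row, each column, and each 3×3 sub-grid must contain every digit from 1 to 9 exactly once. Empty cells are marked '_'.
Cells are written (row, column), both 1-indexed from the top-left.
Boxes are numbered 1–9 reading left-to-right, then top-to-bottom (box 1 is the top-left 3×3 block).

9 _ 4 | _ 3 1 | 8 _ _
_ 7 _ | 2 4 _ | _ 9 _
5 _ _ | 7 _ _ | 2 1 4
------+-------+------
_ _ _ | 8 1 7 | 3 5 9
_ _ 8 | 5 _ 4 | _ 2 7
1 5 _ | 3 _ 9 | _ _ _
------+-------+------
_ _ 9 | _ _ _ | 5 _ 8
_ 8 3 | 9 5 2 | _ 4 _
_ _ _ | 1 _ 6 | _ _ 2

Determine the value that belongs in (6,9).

6

Row 6 already contains {1, 3, 5, 9}.
Column 9 already contains {2, 4, 7, 8, 9}.
Its 3×3 block (box 6) already contains {2, 3, 5, 7, 9}.
The only value from 1–9 not eliminated is 6, so (6,9) = 6.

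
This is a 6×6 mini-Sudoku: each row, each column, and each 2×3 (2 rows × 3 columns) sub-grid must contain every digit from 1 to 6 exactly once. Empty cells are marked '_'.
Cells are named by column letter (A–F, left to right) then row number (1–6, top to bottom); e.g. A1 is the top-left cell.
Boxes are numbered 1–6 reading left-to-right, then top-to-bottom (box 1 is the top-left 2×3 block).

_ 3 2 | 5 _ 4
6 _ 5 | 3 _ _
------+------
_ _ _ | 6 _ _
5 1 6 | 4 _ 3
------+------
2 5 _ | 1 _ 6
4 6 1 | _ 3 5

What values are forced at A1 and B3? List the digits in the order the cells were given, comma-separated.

For A1:
  Row 1 already contains {2, 3, 4, 5}.
  Column A already contains {2, 4, 5, 6}.
  Its 2×3 block (box 1) already contains {2, 3, 5, 6}.
  The only value from 1–6 not eliminated is 1, so A1 = 1.
For B3:
  Consider where 2 can go in box 3.
  A3 is out (column A already has a 2).
  C3 is out (column C already has a 2).
  So the only cell in box 3 that can hold 2 is B3.
  So B3 = 2.

1,2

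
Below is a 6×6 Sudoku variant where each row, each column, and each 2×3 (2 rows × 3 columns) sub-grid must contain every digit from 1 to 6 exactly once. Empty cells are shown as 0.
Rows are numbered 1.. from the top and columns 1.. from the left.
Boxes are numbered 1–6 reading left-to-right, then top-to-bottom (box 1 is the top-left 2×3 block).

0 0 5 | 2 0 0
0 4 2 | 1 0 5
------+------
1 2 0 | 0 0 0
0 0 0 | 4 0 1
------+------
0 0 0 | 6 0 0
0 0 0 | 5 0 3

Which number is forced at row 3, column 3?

4

Cell row 3, column 3 itself could take any of {3, 4, 6} by direct elimination.
Consider where 4 can go in row 3.
row 3, column 4 is out (column 4 already has a 4).
row 3, column 5 is out (box 4 already has a 4).
row 3, column 6 is out (box 4 already has a 4).
So the only cell in row 3 that can hold 4 is row 3, column 3.
Therefore row 3, column 3 = 4.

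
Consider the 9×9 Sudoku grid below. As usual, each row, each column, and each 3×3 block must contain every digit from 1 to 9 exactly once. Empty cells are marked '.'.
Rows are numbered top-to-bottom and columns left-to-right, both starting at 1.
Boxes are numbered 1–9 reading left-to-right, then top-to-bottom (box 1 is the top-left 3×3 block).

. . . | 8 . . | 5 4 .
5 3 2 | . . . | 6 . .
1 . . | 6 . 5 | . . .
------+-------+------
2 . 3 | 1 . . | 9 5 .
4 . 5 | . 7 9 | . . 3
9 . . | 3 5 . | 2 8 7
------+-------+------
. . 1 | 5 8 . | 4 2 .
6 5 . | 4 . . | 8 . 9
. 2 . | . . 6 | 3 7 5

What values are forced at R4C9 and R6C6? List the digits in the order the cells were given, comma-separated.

For R4C9:
  Consider where 4 can go in box 6.
  R5C7 is out (row 5 already has a 4).
  R5C8 is out (row 5 already has a 4).
  So the only cell in box 6 that can hold 4 is R4C9.
  So R4C9 = 4.
For R6C6:
  Row 6 already contains {2, 3, 5, 7, 8, 9}.
  Column 6 already contains {5, 6, 9}.
  Its 3×3 block (box 5) already contains {1, 3, 5, 7, 9}.
  The only value from 1–9 not eliminated is 4, so R6C6 = 4.

4,4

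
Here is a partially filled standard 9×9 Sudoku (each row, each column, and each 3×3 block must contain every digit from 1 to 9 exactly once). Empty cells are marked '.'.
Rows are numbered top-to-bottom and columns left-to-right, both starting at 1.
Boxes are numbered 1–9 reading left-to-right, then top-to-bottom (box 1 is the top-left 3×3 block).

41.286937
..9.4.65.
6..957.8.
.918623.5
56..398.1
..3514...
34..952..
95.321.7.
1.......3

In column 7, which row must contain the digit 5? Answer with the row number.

9

Consider where 5 can go in column 7.
r3c7 is out (row 3 already has a 5).
r6c7 is out (row 6 already has a 5).
r8c7 is out (row 8 already has a 5).
So the only cell in column 7 that can hold 5 is r9c7.
That is row 9.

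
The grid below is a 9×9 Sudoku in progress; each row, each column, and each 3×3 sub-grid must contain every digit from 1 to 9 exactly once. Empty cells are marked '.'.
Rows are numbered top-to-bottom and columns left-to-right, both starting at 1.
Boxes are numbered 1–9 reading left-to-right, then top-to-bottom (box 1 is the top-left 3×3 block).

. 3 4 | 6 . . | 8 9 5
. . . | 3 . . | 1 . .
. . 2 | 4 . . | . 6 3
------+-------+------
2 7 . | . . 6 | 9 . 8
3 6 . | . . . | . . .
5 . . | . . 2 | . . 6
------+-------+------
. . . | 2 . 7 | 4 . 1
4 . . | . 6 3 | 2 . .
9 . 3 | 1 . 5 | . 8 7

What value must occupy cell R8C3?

Cell R8C3 itself could take any of {1, 5, 7, 8} by direct elimination.
Consider where 7 can go in row 8.
R8C2 is out (column 2 already has a 7).
R8C4 is out (box 8 already has a 7).
R8C8 is out (box 9 already has a 7).
R8C9 is out (column 9 already has a 7).
So the only cell in row 8 that can hold 7 is R8C3.
Therefore R8C3 = 7.

7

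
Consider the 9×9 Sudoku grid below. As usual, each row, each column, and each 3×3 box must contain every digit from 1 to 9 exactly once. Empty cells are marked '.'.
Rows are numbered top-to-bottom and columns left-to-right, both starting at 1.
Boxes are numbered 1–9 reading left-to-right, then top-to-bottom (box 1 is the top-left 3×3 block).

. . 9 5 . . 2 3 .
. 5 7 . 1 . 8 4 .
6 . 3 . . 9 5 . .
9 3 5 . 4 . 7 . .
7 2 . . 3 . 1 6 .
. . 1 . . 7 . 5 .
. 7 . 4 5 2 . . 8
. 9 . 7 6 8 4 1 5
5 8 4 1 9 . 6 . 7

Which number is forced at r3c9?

Row 3 already contains {3, 5, 6, 9}.
Column 9 already contains {5, 7, 8}.
Its 3×3 block (box 3) already contains {2, 3, 4, 5, 8}.
The only value from 1–9 not eliminated is 1, so r3c9 = 1.

1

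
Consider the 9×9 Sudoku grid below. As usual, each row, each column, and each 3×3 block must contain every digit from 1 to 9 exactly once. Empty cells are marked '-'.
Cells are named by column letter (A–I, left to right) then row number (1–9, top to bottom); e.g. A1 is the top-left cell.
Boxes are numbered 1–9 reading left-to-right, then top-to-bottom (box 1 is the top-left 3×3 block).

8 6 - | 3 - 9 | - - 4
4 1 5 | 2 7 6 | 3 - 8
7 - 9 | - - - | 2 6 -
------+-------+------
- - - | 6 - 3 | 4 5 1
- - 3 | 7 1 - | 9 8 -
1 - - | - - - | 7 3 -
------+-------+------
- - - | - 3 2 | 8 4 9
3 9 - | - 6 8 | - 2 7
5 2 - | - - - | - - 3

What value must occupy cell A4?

Cell A4 itself could take any of {2, 9} by direct elimination.
Consider where 9 can go in box 4.
B4 is out (column B already has a 9). C4 is out (column C already has a 9). A5 is out (row 5 already has a 9). B5 is out (row 5 already has a 9). The remaining empty cells in box 4 are similarly blocked.
So the only cell in box 4 that can hold 9 is A4.
Therefore A4 = 9.

9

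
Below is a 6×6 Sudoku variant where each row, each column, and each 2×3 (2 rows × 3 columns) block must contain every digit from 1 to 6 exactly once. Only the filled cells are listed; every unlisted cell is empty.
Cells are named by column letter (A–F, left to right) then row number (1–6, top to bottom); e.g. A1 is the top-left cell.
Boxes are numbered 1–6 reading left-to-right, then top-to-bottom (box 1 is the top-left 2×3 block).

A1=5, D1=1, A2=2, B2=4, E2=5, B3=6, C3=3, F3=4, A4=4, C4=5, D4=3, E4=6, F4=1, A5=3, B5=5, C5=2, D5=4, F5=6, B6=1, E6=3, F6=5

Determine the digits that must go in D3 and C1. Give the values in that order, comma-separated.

5,6

For D3:
  Consider where 5 can go in row 3.
  A3 is out (column A already has a 5).
  E3 is out (column E already has a 5).
  So the only cell in row 3 that can hold 5 is D3.
  So D3 = 5.
For C1:
  Row 1 already contains {1, 5}.
  Column C already contains {2, 3, 5}.
  Its 2×3 block (box 1) already contains {2, 4, 5}.
  The only value from 1–6 not eliminated is 6, so C1 = 6.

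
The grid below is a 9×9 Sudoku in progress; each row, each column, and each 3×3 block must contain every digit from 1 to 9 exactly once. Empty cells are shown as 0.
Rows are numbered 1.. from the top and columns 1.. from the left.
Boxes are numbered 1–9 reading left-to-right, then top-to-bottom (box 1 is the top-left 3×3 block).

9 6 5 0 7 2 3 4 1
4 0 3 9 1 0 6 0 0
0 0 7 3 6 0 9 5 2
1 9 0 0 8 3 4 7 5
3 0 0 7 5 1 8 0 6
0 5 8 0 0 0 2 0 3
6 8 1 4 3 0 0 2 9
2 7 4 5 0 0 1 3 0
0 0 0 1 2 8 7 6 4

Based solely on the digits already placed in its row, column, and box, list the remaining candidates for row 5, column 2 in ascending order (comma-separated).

2,4

Row 5 already contains {1, 3, 5, 6, 7, 8}.
Column 2 already contains {5, 6, 7, 8, 9}.
Its 3×3 block (box 4) already contains {1, 3, 5, 8, 9}.
Removing those from 1–9 leaves {2, 4} as the candidates for row 5, column 2.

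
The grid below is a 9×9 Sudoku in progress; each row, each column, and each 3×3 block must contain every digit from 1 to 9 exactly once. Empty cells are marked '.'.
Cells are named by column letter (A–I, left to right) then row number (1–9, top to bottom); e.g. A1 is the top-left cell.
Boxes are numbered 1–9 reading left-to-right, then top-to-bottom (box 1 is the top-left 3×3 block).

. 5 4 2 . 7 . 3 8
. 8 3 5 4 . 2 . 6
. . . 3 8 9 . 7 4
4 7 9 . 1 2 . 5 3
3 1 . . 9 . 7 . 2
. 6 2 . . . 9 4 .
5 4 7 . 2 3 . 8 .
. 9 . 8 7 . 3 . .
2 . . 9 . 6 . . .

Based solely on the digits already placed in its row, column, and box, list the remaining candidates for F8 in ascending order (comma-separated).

Row 8 already contains {3, 7, 8, 9}.
Column F already contains {2, 3, 6, 7, 9}.
Its 3×3 block (box 8) already contains {2, 3, 6, 7, 8, 9}.
Removing those from 1–9 leaves {1, 4, 5} as the candidates for F8.

1,4,5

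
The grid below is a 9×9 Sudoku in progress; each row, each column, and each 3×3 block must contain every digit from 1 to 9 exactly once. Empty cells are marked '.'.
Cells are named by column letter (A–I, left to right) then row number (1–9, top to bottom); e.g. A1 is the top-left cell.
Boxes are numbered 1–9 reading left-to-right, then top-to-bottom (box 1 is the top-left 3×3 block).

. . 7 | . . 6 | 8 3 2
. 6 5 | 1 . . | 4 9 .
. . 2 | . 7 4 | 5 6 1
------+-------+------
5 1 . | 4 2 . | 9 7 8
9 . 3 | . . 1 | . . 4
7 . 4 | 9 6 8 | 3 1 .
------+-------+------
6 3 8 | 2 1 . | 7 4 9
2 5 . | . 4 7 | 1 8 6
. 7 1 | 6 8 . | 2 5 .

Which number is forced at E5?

Row 5 already contains {1, 3, 4, 9}.
Column E already contains {1, 2, 4, 6, 7, 8}.
Its 3×3 block (box 5) already contains {1, 2, 4, 6, 8, 9}.
The only value from 1–9 not eliminated is 5, so E5 = 5.

5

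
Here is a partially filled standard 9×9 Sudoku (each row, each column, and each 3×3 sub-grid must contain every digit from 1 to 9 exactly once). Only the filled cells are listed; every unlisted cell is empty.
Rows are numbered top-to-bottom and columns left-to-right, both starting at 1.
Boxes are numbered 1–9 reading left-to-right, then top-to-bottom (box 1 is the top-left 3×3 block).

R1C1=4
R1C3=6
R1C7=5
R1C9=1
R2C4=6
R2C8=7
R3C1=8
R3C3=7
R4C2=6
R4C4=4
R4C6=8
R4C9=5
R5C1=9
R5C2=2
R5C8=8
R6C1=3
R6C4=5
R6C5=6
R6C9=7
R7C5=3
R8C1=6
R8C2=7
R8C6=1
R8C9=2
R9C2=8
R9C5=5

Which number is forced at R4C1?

Cell R4C1 itself could take any of {1, 7} by direct elimination.
Consider where 7 can go in box 4.
R4C3 is out (column 3 already has a 7).
R5C3 is out (column 3 already has a 7).
R6C2 is out (row 6 already has a 7).
R6C3 is out (row 6 already has a 7).
So the only cell in box 4 that can hold 7 is R4C1.
Therefore R4C1 = 7.

7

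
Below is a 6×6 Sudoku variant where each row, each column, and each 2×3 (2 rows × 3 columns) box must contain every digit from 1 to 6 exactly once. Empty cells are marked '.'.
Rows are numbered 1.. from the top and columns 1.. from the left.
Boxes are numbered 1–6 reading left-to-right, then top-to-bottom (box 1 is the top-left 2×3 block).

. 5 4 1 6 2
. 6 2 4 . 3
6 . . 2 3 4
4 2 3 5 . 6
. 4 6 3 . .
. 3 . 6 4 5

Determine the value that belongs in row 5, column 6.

1

Row 5 already contains {3, 4, 6}.
Column 6 already contains {2, 3, 4, 5, 6}.
Its 2×3 block (box 6) already contains {3, 4, 5, 6}.
The only value from 1–6 not eliminated is 1, so row 5, column 6 = 1.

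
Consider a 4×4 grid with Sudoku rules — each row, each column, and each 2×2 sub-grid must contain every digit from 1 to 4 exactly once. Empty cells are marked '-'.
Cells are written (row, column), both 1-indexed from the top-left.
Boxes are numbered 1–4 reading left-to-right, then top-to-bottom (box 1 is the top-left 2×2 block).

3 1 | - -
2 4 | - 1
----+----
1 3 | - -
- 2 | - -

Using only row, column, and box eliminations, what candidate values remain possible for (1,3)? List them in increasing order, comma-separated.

2,4

Row 1 already contains {1, 3}.
Column 3 already contains {}.
Its 2×2 block (box 2) already contains {1}.
Removing those from 1–4 leaves {2, 4} as the candidates for (1,3).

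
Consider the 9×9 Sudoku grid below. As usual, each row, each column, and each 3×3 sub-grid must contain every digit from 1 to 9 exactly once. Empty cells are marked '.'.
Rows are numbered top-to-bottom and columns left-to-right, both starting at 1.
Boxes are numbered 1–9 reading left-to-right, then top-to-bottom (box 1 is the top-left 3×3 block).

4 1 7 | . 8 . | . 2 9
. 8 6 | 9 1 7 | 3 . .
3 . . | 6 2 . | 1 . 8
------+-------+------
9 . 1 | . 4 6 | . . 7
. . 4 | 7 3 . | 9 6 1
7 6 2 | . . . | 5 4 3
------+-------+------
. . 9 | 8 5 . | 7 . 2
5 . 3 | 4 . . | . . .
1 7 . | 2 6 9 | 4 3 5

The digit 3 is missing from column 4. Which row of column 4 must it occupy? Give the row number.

Consider where 3 can go in column 4.
R4C4 is out (box 5 already has a 3).
R6C4 is out (row 6 already has a 3).
So the only cell in column 4 that can hold 3 is R1C4.
That is row 1.

1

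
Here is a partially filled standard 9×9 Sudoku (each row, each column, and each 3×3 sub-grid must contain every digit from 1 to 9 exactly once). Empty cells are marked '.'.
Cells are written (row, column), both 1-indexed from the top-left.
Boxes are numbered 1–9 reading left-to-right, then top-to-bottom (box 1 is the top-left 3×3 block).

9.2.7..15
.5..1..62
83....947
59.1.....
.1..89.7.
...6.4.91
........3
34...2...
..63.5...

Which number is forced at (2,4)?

Cell (2,4) itself could take any of {4, 8, 9} by direct elimination.
Consider where 9 can go in box 2.
(1,4) is out (row 1 already has a 9). (1,6) is out (row 1 already has a 9). (2,6) is out (column 6 already has a 9). (3,4) is out (row 3 already has a 9). The remaining empty cells in box 2 are similarly blocked.
So the only cell in box 2 that can hold 9 is (2,4).
Therefore (2,4) = 9.

9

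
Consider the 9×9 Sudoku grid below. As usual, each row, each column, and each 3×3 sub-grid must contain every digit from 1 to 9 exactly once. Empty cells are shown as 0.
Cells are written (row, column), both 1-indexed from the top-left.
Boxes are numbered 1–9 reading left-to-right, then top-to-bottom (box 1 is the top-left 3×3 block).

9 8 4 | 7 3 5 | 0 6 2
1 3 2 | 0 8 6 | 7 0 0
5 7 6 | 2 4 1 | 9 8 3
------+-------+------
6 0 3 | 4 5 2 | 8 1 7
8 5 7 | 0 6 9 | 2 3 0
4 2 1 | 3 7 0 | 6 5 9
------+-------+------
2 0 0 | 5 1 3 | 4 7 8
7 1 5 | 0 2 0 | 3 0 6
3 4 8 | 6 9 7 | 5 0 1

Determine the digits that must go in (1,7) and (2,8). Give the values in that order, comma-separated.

For (1,7):
  Row 1 already contains {2, 3, 4, 5, 6, 7, 8, 9}.
  Column 7 already contains {2, 3, 4, 5, 6, 7, 8, 9}.
  Its 3×3 block (box 3) already contains {2, 3, 6, 7, 8, 9}.
  The only value from 1–9 not eliminated is 1, so (1,7) = 1.
For (2,8):
  Row 2 already contains {1, 2, 3, 6, 7, 8}.
  Column 8 already contains {1, 3, 5, 6, 7, 8}.
  Its 3×3 block (box 3) already contains {2, 3, 6, 7, 8, 9}.
  The only value from 1–9 not eliminated is 4, so (2,8) = 4.

1,4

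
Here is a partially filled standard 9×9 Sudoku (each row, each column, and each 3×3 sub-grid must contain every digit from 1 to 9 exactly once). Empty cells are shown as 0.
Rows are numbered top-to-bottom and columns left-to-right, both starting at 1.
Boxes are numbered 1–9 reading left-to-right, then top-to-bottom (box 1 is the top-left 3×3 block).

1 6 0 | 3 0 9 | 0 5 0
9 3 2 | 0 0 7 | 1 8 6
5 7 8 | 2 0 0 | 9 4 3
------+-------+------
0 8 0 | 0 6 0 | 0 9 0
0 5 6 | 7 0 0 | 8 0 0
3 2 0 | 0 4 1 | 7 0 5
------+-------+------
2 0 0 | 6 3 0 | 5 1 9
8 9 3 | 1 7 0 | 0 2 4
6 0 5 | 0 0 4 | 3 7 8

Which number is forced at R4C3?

Cell R4C3 itself could take any of {1, 4, 7} by direct elimination.
Consider where 1 can go in box 4.
R4C1 is out (column 1 already has a 1).
R5C1 is out (column 1 already has a 1).
R6C3 is out (row 6 already has a 1).
So the only cell in box 4 that can hold 1 is R4C3.
Therefore R4C3 = 1.

1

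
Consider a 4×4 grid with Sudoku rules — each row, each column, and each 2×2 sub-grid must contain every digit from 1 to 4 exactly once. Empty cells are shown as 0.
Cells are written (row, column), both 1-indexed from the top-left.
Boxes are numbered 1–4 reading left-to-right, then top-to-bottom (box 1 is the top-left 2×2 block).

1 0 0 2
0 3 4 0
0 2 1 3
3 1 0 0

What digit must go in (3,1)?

Row 3 already contains {1, 2, 3}.
Column 1 already contains {1, 3}.
Its 2×2 block (box 3) already contains {1, 2, 3}.
The only value from 1–4 not eliminated is 4, so (3,1) = 4.

4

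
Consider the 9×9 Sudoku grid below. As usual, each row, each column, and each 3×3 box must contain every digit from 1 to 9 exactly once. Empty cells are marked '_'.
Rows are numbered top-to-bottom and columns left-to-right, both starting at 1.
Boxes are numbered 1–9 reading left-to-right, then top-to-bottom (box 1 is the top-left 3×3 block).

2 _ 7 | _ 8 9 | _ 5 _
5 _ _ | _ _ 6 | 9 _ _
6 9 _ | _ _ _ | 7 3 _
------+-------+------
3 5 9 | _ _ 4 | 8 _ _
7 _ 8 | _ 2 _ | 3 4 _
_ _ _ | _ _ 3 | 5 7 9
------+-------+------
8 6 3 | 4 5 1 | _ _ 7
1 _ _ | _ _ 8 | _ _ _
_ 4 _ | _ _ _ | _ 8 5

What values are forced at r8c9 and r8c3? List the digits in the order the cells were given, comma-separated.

3,5

For r8c9:
  Consider where 3 can go in box 9.
  r7c7 is out (row 7 already has a 3).
  r7c8 is out (row 7 already has a 3).
  r8c7 is out (column 7 already has a 3).
  r8c8 is out (column 8 already has a 3).
  r9c7 is out (column 7 already has a 3).
  So the only cell in box 9 that can hold 3 is r8c9.
  So r8c9 = 3.
For r8c3:
  Consider where 5 can go in row 8.
  r8c2 is out (column 2 already has a 5). r8c4 is out (box 8 already has a 5). r8c5 is out (column 5 already has a 5). r8c7 is out (column 7 already has a 5). The remaining empty cells in row 8 are similarly blocked.
  So the only cell in row 8 that can hold 5 is r8c3.
  So r8c3 = 5.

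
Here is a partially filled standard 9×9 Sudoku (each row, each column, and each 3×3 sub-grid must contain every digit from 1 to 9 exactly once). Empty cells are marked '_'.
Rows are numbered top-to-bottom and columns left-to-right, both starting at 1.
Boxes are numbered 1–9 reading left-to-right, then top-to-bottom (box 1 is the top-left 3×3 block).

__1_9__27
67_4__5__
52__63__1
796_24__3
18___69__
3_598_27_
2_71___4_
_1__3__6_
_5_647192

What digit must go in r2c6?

Cell r2c6 itself could take any of {1, 2, 8} by direct elimination.
Consider where 2 can go in box 2.
r1c4 is out (row 1 already has a 2).
r1c6 is out (row 1 already has a 2).
r2c5 is out (column 5 already has a 2).
r3c4 is out (row 3 already has a 2).
So the only cell in box 2 that can hold 2 is r2c6.
Therefore r2c6 = 2.

2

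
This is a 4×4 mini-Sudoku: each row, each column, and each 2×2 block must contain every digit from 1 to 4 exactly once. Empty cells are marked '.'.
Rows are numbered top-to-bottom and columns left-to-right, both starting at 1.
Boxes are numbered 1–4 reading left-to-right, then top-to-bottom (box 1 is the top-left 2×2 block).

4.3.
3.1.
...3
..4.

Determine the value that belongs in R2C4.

4

Cell R2C4 itself could take any of {2, 4} by direct elimination.
Consider where 4 can go in box 2.
R1C4 is out (row 1 already has a 4).
So the only cell in box 2 that can hold 4 is R2C4.
Therefore R2C4 = 4.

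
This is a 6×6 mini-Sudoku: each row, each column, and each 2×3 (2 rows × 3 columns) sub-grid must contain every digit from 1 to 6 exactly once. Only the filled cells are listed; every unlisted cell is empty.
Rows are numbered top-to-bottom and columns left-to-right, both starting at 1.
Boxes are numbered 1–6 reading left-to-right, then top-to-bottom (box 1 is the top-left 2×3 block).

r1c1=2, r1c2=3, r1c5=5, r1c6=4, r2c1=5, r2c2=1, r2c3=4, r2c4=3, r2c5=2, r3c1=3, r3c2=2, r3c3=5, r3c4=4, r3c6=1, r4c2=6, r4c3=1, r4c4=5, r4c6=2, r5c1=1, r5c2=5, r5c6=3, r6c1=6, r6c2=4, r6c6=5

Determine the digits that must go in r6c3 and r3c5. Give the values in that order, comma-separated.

3,6

For r6c3:
  Consider where 3 can go in column 3.
  r1c3 is out (row 1 already has a 3).
  r5c3 is out (row 5 already has a 3).
  So the only cell in column 3 that can hold 3 is r6c3.
  So r6c3 = 3.
For r3c5:
  Row 3 already contains {1, 2, 3, 4, 5}.
  Column 5 already contains {2, 5}.
  Its 2×3 block (box 4) already contains {1, 2, 4, 5}.
  The only value from 1–6 not eliminated is 6, so r3c5 = 6.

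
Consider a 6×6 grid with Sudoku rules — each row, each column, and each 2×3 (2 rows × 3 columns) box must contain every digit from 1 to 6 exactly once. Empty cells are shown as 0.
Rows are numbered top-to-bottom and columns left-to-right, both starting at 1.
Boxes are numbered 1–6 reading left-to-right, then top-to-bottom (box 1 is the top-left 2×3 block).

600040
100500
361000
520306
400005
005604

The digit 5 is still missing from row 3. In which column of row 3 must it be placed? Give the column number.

5

Consider where 5 can go in row 3.
r3c4 is out (column 4 already has a 5).
r3c6 is out (column 6 already has a 5).
So the only cell in row 3 that can hold 5 is r3c5.
That is column 5.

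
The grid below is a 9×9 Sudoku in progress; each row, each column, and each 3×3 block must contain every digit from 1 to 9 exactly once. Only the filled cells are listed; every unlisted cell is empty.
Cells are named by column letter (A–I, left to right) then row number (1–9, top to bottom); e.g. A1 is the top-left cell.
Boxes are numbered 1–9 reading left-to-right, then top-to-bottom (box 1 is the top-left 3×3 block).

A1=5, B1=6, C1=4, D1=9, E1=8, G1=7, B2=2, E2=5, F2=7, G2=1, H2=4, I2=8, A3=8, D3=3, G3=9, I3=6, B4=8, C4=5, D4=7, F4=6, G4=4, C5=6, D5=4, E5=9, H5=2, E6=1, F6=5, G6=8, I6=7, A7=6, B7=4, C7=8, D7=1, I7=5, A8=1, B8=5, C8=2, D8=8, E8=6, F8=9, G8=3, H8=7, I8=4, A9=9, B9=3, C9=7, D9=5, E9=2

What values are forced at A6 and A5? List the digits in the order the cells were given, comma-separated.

4,7

For A6:
  Consider where 4 can go in box 4.
  A4 is out (row 4 already has a 4).
  A5 is out (row 5 already has a 4).
  B5 is out (row 5 already has a 4).
  B6 is out (column B already has a 4).
  C6 is out (column C already has a 4).
  So the only cell in box 4 that can hold 4 is A6.
  So A6 = 4.
For A5:
  Consider where 7 can go in column A.
  A2 is out (row 2 already has a 7).
  A4 is out (row 4 already has a 7).
  A6 is out (row 6 already has a 7).
  So the only cell in column A that can hold 7 is A5.
  So A5 = 7.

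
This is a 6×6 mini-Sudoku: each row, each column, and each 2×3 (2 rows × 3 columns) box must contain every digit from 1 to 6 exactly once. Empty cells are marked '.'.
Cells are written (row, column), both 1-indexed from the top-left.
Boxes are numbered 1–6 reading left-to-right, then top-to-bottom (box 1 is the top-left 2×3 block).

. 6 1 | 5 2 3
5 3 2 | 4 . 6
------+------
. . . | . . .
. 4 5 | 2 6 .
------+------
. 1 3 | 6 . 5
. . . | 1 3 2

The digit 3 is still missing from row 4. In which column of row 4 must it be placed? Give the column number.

1

Consider where 3 can go in row 4.
(4,6) is out (column 6 already has a 3).
So the only cell in row 4 that can hold 3 is (4,1).
That is column 1.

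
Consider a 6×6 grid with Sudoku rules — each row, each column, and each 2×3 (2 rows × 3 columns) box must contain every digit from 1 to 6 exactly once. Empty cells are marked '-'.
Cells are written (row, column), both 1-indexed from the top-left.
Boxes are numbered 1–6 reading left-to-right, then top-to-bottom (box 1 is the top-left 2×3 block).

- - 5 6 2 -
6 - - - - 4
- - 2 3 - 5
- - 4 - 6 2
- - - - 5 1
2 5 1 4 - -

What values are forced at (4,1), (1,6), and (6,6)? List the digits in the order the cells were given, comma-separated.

5,3,6

For (4,1):
  Consider where 5 can go in box 3.
  (3,1) is out (row 3 already has a 5).
  (3,2) is out (row 3 already has a 5).
  (4,2) is out (column 2 already has a 5).
  So the only cell in box 3 that can hold 5 is (4,1).
  So (4,1) = 5.
For (1,6):
  Row 1 already contains {2, 5, 6}.
  Column 6 already contains {1, 2, 4, 5}.
  Its 2×3 block (box 2) already contains {2, 4, 6}.
  The only value from 1–6 not eliminated is 3, so (1,6) = 3.
For (6,6):
  Consider where 6 can go in column 6.
  (1,6) is out (row 1 already has a 6).
  So the only cell in column 6 that can hold 6 is (6,6).
  So (6,6) = 6.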